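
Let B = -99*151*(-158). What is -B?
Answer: -2361942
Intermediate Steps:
B = 2361942 (B = -14949*(-158) = 2361942)
-B = -1*2361942 = -2361942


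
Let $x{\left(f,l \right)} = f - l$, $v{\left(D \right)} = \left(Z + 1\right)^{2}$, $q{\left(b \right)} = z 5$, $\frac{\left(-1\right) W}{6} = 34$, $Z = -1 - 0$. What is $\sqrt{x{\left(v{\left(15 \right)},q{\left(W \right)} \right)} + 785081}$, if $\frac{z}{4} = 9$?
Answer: $\sqrt{784901} \approx 885.95$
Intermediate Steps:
$z = 36$ ($z = 4 \cdot 9 = 36$)
$Z = -1$ ($Z = -1 + 0 = -1$)
$W = -204$ ($W = \left(-6\right) 34 = -204$)
$q{\left(b \right)} = 180$ ($q{\left(b \right)} = 36 \cdot 5 = 180$)
$v{\left(D \right)} = 0$ ($v{\left(D \right)} = \left(-1 + 1\right)^{2} = 0^{2} = 0$)
$\sqrt{x{\left(v{\left(15 \right)},q{\left(W \right)} \right)} + 785081} = \sqrt{\left(0 - 180\right) + 785081} = \sqrt{-180 + 785081} = \sqrt{784901}$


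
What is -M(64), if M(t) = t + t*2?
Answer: -192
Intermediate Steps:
M(t) = 3*t (M(t) = t + 2*t = 3*t)
-M(64) = -3*64 = -1*192 = -192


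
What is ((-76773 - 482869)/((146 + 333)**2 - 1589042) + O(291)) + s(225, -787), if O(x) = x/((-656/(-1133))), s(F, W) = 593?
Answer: 23842129743/21753616 ≈ 1096.0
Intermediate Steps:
O(x) = 1133*x/656 (O(x) = x/((-656*(-1/1133))) = x/(656/1133) = x*(1133/656) = 1133*x/656)
((-76773 - 482869)/((146 + 333)**2 - 1589042) + O(291)) + s(225, -787) = ((-76773 - 482869)/((146 + 333)**2 - 1589042) + (1133/656)*291) + 593 = (-559642/(479**2 - 1589042) + 329703/656) + 593 = (-559642/(229441 - 1589042) + 329703/656) + 593 = (-559642/(-1359601) + 329703/656) + 593 = (-559642*(-1/1359601) + 329703/656) + 593 = (559642/1359601 + 329703/656) + 593 = 10942235455/21753616 + 593 = 23842129743/21753616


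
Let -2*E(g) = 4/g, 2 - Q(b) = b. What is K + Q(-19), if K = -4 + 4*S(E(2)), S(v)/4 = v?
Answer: 1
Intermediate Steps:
Q(b) = 2 - b
E(g) = -2/g
S(v) = 4*v
K = -20 (K = -4 + 4*(4*(-2/2)) = -4 + 4*(4*(-2*½)) = -4 + 4*(4*(-1)) = -4 + 4*(-4) = -4 - 16 = -20)
K + Q(-19) = -20 + (2 - 1*(-19)) = -20 + (2 + 19) = -20 + 21 = 1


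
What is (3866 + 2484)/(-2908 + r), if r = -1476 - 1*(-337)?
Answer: -6350/4047 ≈ -1.5691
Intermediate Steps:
r = -1139 (r = -1476 + 337 = -1139)
(3866 + 2484)/(-2908 + r) = (3866 + 2484)/(-2908 - 1139) = 6350/(-4047) = 6350*(-1/4047) = -6350/4047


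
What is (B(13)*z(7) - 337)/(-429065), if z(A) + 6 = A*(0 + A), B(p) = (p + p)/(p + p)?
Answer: 42/61295 ≈ 0.00068521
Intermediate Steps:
B(p) = 1 (B(p) = (2*p)/((2*p)) = (2*p)*(1/(2*p)) = 1)
z(A) = -6 + A² (z(A) = -6 + A*(0 + A) = -6 + A*A = -6 + A²)
(B(13)*z(7) - 337)/(-429065) = (1*(-6 + 7²) - 337)/(-429065) = (1*(-6 + 49) - 337)*(-1/429065) = (1*43 - 337)*(-1/429065) = (43 - 337)*(-1/429065) = -294*(-1/429065) = 42/61295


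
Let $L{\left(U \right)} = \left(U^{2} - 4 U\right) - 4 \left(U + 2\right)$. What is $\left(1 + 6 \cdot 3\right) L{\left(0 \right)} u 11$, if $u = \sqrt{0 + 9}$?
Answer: $-5016$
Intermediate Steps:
$L{\left(U \right)} = -8 + U^{2} - 8 U$ ($L{\left(U \right)} = \left(U^{2} - 4 U\right) - 4 \left(2 + U\right) = \left(U^{2} - 4 U\right) - \left(8 + 4 U\right) = -8 + U^{2} - 8 U$)
$u = 3$ ($u = \sqrt{9} = 3$)
$\left(1 + 6 \cdot 3\right) L{\left(0 \right)} u 11 = \left(1 + 6 \cdot 3\right) \left(-8 + 0^{2} - 0\right) 3 \cdot 11 = \left(1 + 18\right) \left(-8 + 0 + 0\right) 3 \cdot 11 = 19 \left(-8\right) 3 \cdot 11 = \left(-152\right) 3 \cdot 11 = \left(-456\right) 11 = -5016$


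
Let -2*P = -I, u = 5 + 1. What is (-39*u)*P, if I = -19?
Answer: 2223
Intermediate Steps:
u = 6
P = -19/2 (P = -(-1)*(-19)/2 = -½*19 = -19/2 ≈ -9.5000)
(-39*u)*P = -39*6*(-19/2) = -234*(-19/2) = 2223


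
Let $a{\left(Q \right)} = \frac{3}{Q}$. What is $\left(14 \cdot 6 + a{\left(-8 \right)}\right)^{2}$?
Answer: $\frac{447561}{64} \approx 6993.1$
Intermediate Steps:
$\left(14 \cdot 6 + a{\left(-8 \right)}\right)^{2} = \left(14 \cdot 6 + \frac{3}{-8}\right)^{2} = \left(84 + 3 \left(- \frac{1}{8}\right)\right)^{2} = \left(84 - \frac{3}{8}\right)^{2} = \left(\frac{669}{8}\right)^{2} = \frac{447561}{64}$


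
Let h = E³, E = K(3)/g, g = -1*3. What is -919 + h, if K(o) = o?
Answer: -920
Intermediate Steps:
g = -3
E = -1 (E = 3/(-3) = 3*(-⅓) = -1)
h = -1 (h = (-1)³ = -1)
-919 + h = -919 - 1 = -920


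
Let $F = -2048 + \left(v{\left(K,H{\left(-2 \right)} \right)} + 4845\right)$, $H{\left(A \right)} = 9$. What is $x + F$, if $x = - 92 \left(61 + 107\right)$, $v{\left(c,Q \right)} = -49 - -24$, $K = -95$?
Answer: $-12684$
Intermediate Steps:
$v{\left(c,Q \right)} = -25$ ($v{\left(c,Q \right)} = -49 + 24 = -25$)
$F = 2772$ ($F = -2048 + \left(-25 + 4845\right) = -2048 + 4820 = 2772$)
$x = -15456$ ($x = \left(-92\right) 168 = -15456$)
$x + F = -15456 + 2772 = -12684$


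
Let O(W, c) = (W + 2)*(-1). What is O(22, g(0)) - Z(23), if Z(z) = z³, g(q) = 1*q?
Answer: -12191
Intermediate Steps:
g(q) = q
O(W, c) = -2 - W (O(W, c) = (2 + W)*(-1) = -2 - W)
O(22, g(0)) - Z(23) = (-2 - 1*22) - 1*23³ = (-2 - 22) - 1*12167 = -24 - 12167 = -12191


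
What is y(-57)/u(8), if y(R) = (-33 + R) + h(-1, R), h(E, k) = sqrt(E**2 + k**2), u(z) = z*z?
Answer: -45/32 + 5*sqrt(130)/64 ≈ -0.51549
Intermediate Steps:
u(z) = z**2
y(R) = -33 + R + sqrt(1 + R**2) (y(R) = (-33 + R) + sqrt((-1)**2 + R**2) = (-33 + R) + sqrt(1 + R**2) = -33 + R + sqrt(1 + R**2))
y(-57)/u(8) = (-33 - 57 + sqrt(1 + (-57)**2))/(8**2) = (-33 - 57 + sqrt(1 + 3249))/64 = (-33 - 57 + sqrt(3250))*(1/64) = (-33 - 57 + 5*sqrt(130))*(1/64) = (-90 + 5*sqrt(130))*(1/64) = -45/32 + 5*sqrt(130)/64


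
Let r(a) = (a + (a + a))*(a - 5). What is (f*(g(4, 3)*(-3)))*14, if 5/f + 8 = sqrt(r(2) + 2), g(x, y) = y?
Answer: 63 + 63*I/2 ≈ 63.0 + 31.5*I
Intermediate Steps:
r(a) = 3*a*(-5 + a) (r(a) = (a + 2*a)*(-5 + a) = (3*a)*(-5 + a) = 3*a*(-5 + a))
f = (-8 - 4*I)/16 (f = 5/(-8 + sqrt(3*2*(-5 + 2) + 2)) = 5/(-8 + sqrt(3*2*(-3) + 2)) = 5/(-8 + sqrt(-18 + 2)) = 5/(-8 + sqrt(-16)) = 5/(-8 + 4*I) = 5*((-8 - 4*I)/80) = (-8 - 4*I)/16 ≈ -0.5 - 0.25*I)
(f*(g(4, 3)*(-3)))*14 = ((-1/2 - I/4)*(3*(-3)))*14 = ((-1/2 - I/4)*(-9))*14 = (9/2 + 9*I/4)*14 = 63 + 63*I/2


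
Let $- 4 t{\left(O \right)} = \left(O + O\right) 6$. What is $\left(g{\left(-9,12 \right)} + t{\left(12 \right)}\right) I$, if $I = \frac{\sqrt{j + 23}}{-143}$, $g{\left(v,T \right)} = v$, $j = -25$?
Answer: $\frac{45 i \sqrt{2}}{143} \approx 0.44503 i$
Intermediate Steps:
$t{\left(O \right)} = - 3 O$ ($t{\left(O \right)} = - \frac{\left(O + O\right) 6}{4} = - \frac{2 O 6}{4} = - \frac{12 O}{4} = - 3 O$)
$I = - \frac{i \sqrt{2}}{143}$ ($I = \frac{\sqrt{-25 + 23}}{-143} = \sqrt{-2} \left(- \frac{1}{143}\right) = i \sqrt{2} \left(- \frac{1}{143}\right) = - \frac{i \sqrt{2}}{143} \approx - 0.0098896 i$)
$\left(g{\left(-9,12 \right)} + t{\left(12 \right)}\right) I = \left(-9 - 36\right) \left(- \frac{i \sqrt{2}}{143}\right) = - 45 \left(- \frac{i \sqrt{2}}{143}\right) = \frac{45 i \sqrt{2}}{143}$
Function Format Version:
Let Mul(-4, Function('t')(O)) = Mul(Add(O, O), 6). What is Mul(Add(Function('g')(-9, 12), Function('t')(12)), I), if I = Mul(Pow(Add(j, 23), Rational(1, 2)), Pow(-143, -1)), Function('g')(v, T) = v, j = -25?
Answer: Mul(Rational(45, 143), I, Pow(2, Rational(1, 2))) ≈ Mul(0.44503, I)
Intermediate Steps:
Function('t')(O) = Mul(-3, O) (Function('t')(O) = Mul(Rational(-1, 4), Mul(Add(O, O), 6)) = Mul(Rational(-1, 4), Mul(Mul(2, O), 6)) = Mul(Rational(-1, 4), Mul(12, O)) = Mul(-3, O))
I = Mul(Rational(-1, 143), I, Pow(2, Rational(1, 2))) (I = Mul(Pow(Add(-25, 23), Rational(1, 2)), Pow(-143, -1)) = Mul(Pow(-2, Rational(1, 2)), Rational(-1, 143)) = Mul(Mul(I, Pow(2, Rational(1, 2))), Rational(-1, 143)) = Mul(Rational(-1, 143), I, Pow(2, Rational(1, 2))) ≈ Mul(-0.0098896, I))
Mul(Add(Function('g')(-9, 12), Function('t')(12)), I) = Mul(Add(-9, Mul(-3, 12)), Mul(Rational(-1, 143), I, Pow(2, Rational(1, 2)))) = Mul(Add(-9, -36), Mul(Rational(-1, 143), I, Pow(2, Rational(1, 2)))) = Mul(-45, Mul(Rational(-1, 143), I, Pow(2, Rational(1, 2)))) = Mul(Rational(45, 143), I, Pow(2, Rational(1, 2)))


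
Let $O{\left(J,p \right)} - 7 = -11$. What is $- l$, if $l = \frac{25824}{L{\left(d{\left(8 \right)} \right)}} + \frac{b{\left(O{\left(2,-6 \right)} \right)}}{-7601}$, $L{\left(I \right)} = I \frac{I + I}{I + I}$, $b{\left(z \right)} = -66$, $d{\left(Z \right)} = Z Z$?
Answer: $- \frac{557649}{1382} \approx -403.51$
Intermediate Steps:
$O{\left(J,p \right)} = -4$ ($O{\left(J,p \right)} = 7 - 11 = -4$)
$d{\left(Z \right)} = Z^{2}$
$L{\left(I \right)} = I$ ($L{\left(I \right)} = I \frac{2 I}{2 I} = I 2 I \frac{1}{2 I} = I 1 = I$)
$l = \frac{557649}{1382}$ ($l = \frac{25824}{8^{2}} - \frac{66}{-7601} = \frac{25824}{64} - - \frac{6}{691} = 25824 \cdot \frac{1}{64} + \frac{6}{691} = \frac{807}{2} + \frac{6}{691} = \frac{557649}{1382} \approx 403.51$)
$- l = \left(-1\right) \frac{557649}{1382} = - \frac{557649}{1382}$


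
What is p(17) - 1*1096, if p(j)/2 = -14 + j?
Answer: -1090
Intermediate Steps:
p(j) = -28 + 2*j (p(j) = 2*(-14 + j) = -28 + 2*j)
p(17) - 1*1096 = (-28 + 2*17) - 1*1096 = (-28 + 34) - 1096 = 6 - 1096 = -1090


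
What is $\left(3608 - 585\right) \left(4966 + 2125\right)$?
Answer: $21436093$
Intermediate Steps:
$\left(3608 - 585\right) \left(4966 + 2125\right) = 3023 \cdot 7091 = 21436093$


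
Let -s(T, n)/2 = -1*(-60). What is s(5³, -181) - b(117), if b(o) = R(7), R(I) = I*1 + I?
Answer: -134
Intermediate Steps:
R(I) = 2*I (R(I) = I + I = 2*I)
b(o) = 14 (b(o) = 2*7 = 14)
s(T, n) = -120 (s(T, n) = -(-2)*(-60) = -2*60 = -120)
s(5³, -181) - b(117) = -120 - 1*14 = -120 - 14 = -134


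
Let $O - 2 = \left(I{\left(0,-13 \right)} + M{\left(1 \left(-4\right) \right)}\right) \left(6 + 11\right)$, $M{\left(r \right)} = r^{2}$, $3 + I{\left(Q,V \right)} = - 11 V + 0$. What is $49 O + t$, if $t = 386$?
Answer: $130432$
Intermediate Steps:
$I{\left(Q,V \right)} = -3 - 11 V$ ($I{\left(Q,V \right)} = -3 + \left(- 11 V + 0\right) = -3 - 11 V$)
$O = 2654$ ($O = 2 + \left(\left(-3 - -143\right) + \left(1 \left(-4\right)\right)^{2}\right) \left(6 + 11\right) = 2 + \left(\left(-3 + 143\right) + \left(-4\right)^{2}\right) 17 = 2 + \left(140 + 16\right) 17 = 2 + 156 \cdot 17 = 2 + 2652 = 2654$)
$49 O + t = 49 \cdot 2654 + 386 = 130046 + 386 = 130432$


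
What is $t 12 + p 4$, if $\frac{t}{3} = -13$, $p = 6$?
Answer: $-444$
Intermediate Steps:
$t = -39$ ($t = 3 \left(-13\right) = -39$)
$t 12 + p 4 = \left(-39\right) 12 + 6 \cdot 4 = -468 + 24 = -444$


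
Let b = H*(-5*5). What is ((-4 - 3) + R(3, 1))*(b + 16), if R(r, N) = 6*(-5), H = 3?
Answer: 2183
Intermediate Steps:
b = -75 (b = 3*(-5*5) = 3*(-25) = -75)
R(r, N) = -30
((-4 - 3) + R(3, 1))*(b + 16) = ((-4 - 3) - 30)*(-75 + 16) = (-7 - 30)*(-59) = -37*(-59) = 2183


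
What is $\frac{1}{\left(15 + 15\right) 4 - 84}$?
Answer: $\frac{1}{36} \approx 0.027778$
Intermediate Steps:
$\frac{1}{\left(15 + 15\right) 4 - 84} = \frac{1}{30 \cdot 4 - 84} = \frac{1}{120 - 84} = \frac{1}{36}$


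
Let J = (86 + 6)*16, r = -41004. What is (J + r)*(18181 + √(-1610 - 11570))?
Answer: -718731292 - 79064*I*√3295 ≈ -7.1873e+8 - 4.5384e+6*I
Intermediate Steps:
J = 1472 (J = 92*16 = 1472)
(J + r)*(18181 + √(-1610 - 11570)) = (1472 - 41004)*(18181 + √(-1610 - 11570)) = -39532*(18181 + √(-13180)) = -39532*(18181 + 2*I*√3295) = -718731292 - 79064*I*√3295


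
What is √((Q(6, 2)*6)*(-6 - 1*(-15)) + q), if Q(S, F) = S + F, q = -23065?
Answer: I*√22633 ≈ 150.44*I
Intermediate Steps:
Q(S, F) = F + S
√((Q(6, 2)*6)*(-6 - 1*(-15)) + q) = √(((2 + 6)*6)*(-6 - 1*(-15)) - 23065) = √((8*6)*(-6 + 15) - 23065) = √(48*9 - 23065) = √(432 - 23065) = √(-22633) = I*√22633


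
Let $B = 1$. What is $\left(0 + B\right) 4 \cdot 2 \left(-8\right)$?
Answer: $-64$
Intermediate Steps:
$\left(0 + B\right) 4 \cdot 2 \left(-8\right) = \left(0 + 1\right) 4 \cdot 2 \left(-8\right) = 1 \cdot 4 \cdot 2 \left(-8\right) = 4 \cdot 2 \left(-8\right) = 8 \left(-8\right) = -64$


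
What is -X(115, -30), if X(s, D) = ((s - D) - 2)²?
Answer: -20449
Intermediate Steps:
X(s, D) = (-2 + s - D)²
-X(115, -30) = -(2 - 30 - 1*115)² = -(2 - 30 - 115)² = -1*(-143)² = -1*20449 = -20449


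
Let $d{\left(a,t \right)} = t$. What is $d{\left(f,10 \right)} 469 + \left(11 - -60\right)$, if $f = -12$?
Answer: $4761$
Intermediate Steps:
$d{\left(f,10 \right)} 469 + \left(11 - -60\right) = 10 \cdot 469 + \left(11 - -60\right) = 4690 + \left(11 + 60\right) = 4690 + 71 = 4761$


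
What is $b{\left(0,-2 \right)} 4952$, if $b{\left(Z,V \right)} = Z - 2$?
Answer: $-9904$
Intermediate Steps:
$b{\left(Z,V \right)} = -2 + Z$
$b{\left(0,-2 \right)} 4952 = \left(-2 + 0\right) 4952 = \left(-2\right) 4952 = -9904$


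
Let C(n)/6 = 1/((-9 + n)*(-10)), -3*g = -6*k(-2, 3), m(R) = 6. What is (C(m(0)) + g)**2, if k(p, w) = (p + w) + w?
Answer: 1681/25 ≈ 67.240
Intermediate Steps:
k(p, w) = p + 2*w
g = 8 (g = -(-2)*(-2 + 2*3) = -(-2)*(-2 + 6) = -(-2)*4 = -1/3*(-24) = 8)
C(n) = -3/(5*(-9 + n)) (C(n) = 6*(1/((-9 + n)*(-10))) = 6*(-1/10/(-9 + n)) = 6*(-1/(10*(-9 + n))) = -3/(5*(-9 + n)))
(C(m(0)) + g)**2 = (-3/(-45 + 5*6) + 8)**2 = (-3/(-45 + 30) + 8)**2 = (-3/(-15) + 8)**2 = (-3*(-1/15) + 8)**2 = (1/5 + 8)**2 = (41/5)**2 = 1681/25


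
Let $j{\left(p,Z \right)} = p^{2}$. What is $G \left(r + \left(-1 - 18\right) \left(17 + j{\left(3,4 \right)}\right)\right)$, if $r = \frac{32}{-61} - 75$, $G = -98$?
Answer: $\frac{3404618}{61} \approx 55813.0$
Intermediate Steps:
$r = - \frac{4607}{61}$ ($r = 32 \left(- \frac{1}{61}\right) - 75 = - \frac{32}{61} - 75 = - \frac{4607}{61} \approx -75.525$)
$G \left(r + \left(-1 - 18\right) \left(17 + j{\left(3,4 \right)}\right)\right) = - 98 \left(- \frac{4607}{61} + \left(-1 - 18\right) \left(17 + 3^{2}\right)\right) = - 98 \left(- \frac{4607}{61} - 19 \left(17 + 9\right)\right) = - 98 \left(- \frac{4607}{61} - 494\right) = \left(-98\right) \left(- \frac{34741}{61}\right) = \frac{3404618}{61}$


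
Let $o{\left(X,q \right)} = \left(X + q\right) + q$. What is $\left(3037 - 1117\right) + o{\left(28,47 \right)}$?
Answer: $2042$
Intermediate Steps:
$o{\left(X,q \right)} = X + 2 q$
$\left(3037 - 1117\right) + o{\left(28,47 \right)} = \left(3037 - 1117\right) + \left(28 + 2 \cdot 47\right) = 1920 + \left(28 + 94\right) = 1920 + 122 = 2042$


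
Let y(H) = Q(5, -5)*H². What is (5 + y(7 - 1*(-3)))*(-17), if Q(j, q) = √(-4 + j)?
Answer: -1785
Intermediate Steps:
y(H) = H² (y(H) = √(-4 + 5)*H² = √1*H² = 1*H² = H²)
(5 + y(7 - 1*(-3)))*(-17) = (5 + (7 - 1*(-3))²)*(-17) = (5 + (7 + 3)²)*(-17) = (5 + 10²)*(-17) = (5 + 100)*(-17) = 105*(-17) = -1785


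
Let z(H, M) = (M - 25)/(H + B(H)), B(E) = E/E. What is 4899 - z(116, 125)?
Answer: 573083/117 ≈ 4898.1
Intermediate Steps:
B(E) = 1
z(H, M) = (-25 + M)/(1 + H) (z(H, M) = (M - 25)/(H + 1) = (-25 + M)/(1 + H))
4899 - z(116, 125) = 4899 - (-25 + 125)/(1 + 116) = 4899 - 100/117 = 573083/117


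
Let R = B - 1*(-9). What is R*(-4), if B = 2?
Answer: -44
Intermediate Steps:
R = 11 (R = 2 - 1*(-9) = 2 + 9 = 11)
R*(-4) = 11*(-4) = -44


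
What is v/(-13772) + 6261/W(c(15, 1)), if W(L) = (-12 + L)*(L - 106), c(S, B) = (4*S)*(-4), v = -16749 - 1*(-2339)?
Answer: 10171691/9097032 ≈ 1.1181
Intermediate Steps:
v = -14410 (v = -16749 + 2339 = -14410)
c(S, B) = -16*S
W(L) = (-106 + L)*(-12 + L) (W(L) = (-12 + L)*(-106 + L) = (-106 + L)*(-12 + L))
v/(-13772) + 6261/W(c(15, 1)) = -14410/(-13772) + 6261/(1272 + (-16*15)² - (-1888)*15) = -14410*(-1/13772) + 6261/(1272 + (-240)² - 118*(-240)) = 655/626 + 6261/(1272 + 57600 + 28320) = 655/626 + 6261/87192 = 655/626 + 6261*(1/87192) = 655/626 + 2087/29064 = 10171691/9097032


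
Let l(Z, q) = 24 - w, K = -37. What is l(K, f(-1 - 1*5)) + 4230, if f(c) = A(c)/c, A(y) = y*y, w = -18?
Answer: 4272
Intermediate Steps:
A(y) = y²
f(c) = c (f(c) = c²/c = c)
l(Z, q) = 42 (l(Z, q) = 24 - 1*(-18) = 24 + 18 = 42)
l(K, f(-1 - 1*5)) + 4230 = 42 + 4230 = 4272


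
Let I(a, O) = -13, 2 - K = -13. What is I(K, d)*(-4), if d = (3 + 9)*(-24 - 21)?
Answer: 52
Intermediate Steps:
K = 15 (K = 2 - 1*(-13) = 2 + 13 = 15)
d = -540 (d = 12*(-45) = -540)
I(K, d)*(-4) = -13*(-4) = 52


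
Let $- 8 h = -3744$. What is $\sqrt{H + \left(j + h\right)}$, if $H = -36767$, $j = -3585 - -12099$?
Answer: $i \sqrt{27785} \approx 166.69 i$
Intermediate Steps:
$j = 8514$ ($j = -3585 + 12099 = 8514$)
$h = 468$ ($h = \left(- \frac{1}{8}\right) \left(-3744\right) = 468$)
$\sqrt{H + \left(j + h\right)} = \sqrt{-36767 + \left(8514 + 468\right)} = \sqrt{-36767 + 8982} = \sqrt{-27785} = i \sqrt{27785}$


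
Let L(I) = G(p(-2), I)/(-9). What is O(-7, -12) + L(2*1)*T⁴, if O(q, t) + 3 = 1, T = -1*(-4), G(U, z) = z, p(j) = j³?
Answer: -530/9 ≈ -58.889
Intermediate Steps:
T = 4
O(q, t) = -2 (O(q, t) = -3 + 1 = -2)
L(I) = -I/9 (L(I) = I/(-9) = I*(-⅑) = -I/9)
O(-7, -12) + L(2*1)*T⁴ = -2 - 2/9*4⁴ = -2 - ⅑*2*256 = -2 - 2/9*256 = -2 - 512/9 = -530/9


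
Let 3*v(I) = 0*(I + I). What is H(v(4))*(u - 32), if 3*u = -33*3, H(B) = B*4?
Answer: 0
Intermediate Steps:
v(I) = 0 (v(I) = (0*(I + I))/3 = (0*(2*I))/3 = (⅓)*0 = 0)
H(B) = 4*B
u = -33 (u = (-33*3)/3 = (⅓)*(-99) = -33)
H(v(4))*(u - 32) = (4*0)*(-33 - 32) = 0*(-65) = 0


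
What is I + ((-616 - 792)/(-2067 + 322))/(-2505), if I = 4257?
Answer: 18608303417/4371225 ≈ 4257.0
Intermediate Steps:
I + ((-616 - 792)/(-2067 + 322))/(-2505) = 4257 + ((-616 - 792)/(-2067 + 322))/(-2505) = 4257 - 1408/(-1745)*(-1/2505) = 4257 - 1408*(-1/1745)*(-1/2505) = 4257 + (1408/1745)*(-1/2505) = 4257 - 1408/4371225 = 18608303417/4371225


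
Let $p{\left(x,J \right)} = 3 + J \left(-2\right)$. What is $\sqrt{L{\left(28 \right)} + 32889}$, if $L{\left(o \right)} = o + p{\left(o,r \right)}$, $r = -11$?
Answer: $\sqrt{32942} \approx 181.5$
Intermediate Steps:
$p{\left(x,J \right)} = 3 - 2 J$
$L{\left(o \right)} = 25 + o$ ($L{\left(o \right)} = o + \left(3 - -22\right) = o + \left(3 + 22\right) = o + 25 = 25 + o$)
$\sqrt{L{\left(28 \right)} + 32889} = \sqrt{\left(25 + 28\right) + 32889} = \sqrt{53 + 32889} = \sqrt{32942}$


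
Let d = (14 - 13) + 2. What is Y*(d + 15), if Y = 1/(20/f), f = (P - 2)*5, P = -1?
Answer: -27/2 ≈ -13.500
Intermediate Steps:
f = -15 (f = (-1 - 2)*5 = -3*5 = -15)
d = 3 (d = 1 + 2 = 3)
Y = -¾ (Y = 1/(20/(-15)) = 1/(20*(-1/15)) = 1/(-4/3) = -¾ ≈ -0.75000)
Y*(d + 15) = -3*(3 + 15)/4 = -¾*18 = -27/2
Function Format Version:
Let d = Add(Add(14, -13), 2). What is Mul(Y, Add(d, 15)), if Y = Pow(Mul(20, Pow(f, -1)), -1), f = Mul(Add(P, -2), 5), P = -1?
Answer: Rational(-27, 2) ≈ -13.500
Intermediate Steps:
f = -15 (f = Mul(Add(-1, -2), 5) = Mul(-3, 5) = -15)
d = 3 (d = Add(1, 2) = 3)
Y = Rational(-3, 4) (Y = Pow(Mul(20, Pow(-15, -1)), -1) = Pow(Mul(20, Rational(-1, 15)), -1) = Pow(Rational(-4, 3), -1) = Rational(-3, 4) ≈ -0.75000)
Mul(Y, Add(d, 15)) = Mul(Rational(-3, 4), Add(3, 15)) = Mul(Rational(-3, 4), 18) = Rational(-27, 2)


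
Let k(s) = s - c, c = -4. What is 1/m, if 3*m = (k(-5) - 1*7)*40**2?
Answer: -3/12800 ≈ -0.00023438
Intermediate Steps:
k(s) = 4 + s (k(s) = s - 1*(-4) = s + 4 = 4 + s)
m = -12800/3 (m = (((4 - 5) - 1*7)*40**2)/3 = ((-1 - 7)*1600)/3 = (-8*1600)/3 = (1/3)*(-12800) = -12800/3 ≈ -4266.7)
1/m = 1/(-12800/3) = -3/12800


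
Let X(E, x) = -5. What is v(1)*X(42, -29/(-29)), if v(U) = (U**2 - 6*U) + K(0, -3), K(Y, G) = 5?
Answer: 0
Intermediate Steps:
v(U) = 5 + U**2 - 6*U (v(U) = (U**2 - 6*U) + 5 = 5 + U**2 - 6*U)
v(1)*X(42, -29/(-29)) = (5 + 1**2 - 6*1)*(-5) = (5 + 1 - 6)*(-5) = 0*(-5) = 0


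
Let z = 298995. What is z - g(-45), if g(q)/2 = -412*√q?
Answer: 298995 + 2472*I*√5 ≈ 2.99e+5 + 5527.6*I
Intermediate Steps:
g(q) = -824*√q (g(q) = 2*(-412*√q) = -824*√q)
z - g(-45) = 298995 - (-824)*√(-45) = 298995 - (-824)*3*I*√5 = 298995 - (-2472)*I*√5 = 298995 + 2472*I*√5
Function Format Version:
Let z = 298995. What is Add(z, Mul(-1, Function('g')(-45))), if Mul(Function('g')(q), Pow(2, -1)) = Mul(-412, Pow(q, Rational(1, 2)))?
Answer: Add(298995, Mul(2472, I, Pow(5, Rational(1, 2)))) ≈ Add(2.9900e+5, Mul(5527.6, I))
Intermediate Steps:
Function('g')(q) = Mul(-824, Pow(q, Rational(1, 2))) (Function('g')(q) = Mul(2, Mul(-412, Pow(q, Rational(1, 2)))) = Mul(-824, Pow(q, Rational(1, 2))))
Add(z, Mul(-1, Function('g')(-45))) = Add(298995, Mul(-1, Mul(-824, Pow(-45, Rational(1, 2))))) = Add(298995, Mul(-1, Mul(-824, Mul(3, I, Pow(5, Rational(1, 2)))))) = Add(298995, Mul(-1, Mul(-2472, I, Pow(5, Rational(1, 2))))) = Add(298995, Mul(2472, I, Pow(5, Rational(1, 2))))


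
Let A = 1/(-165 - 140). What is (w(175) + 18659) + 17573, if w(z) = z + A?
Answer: 11104134/305 ≈ 36407.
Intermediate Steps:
A = -1/305 (A = 1/(-305) = -1/305 ≈ -0.0032787)
w(z) = -1/305 + z (w(z) = z - 1/305 = -1/305 + z)
(w(175) + 18659) + 17573 = ((-1/305 + 175) + 18659) + 17573 = (53374/305 + 18659) + 17573 = 5744369/305 + 17573 = 11104134/305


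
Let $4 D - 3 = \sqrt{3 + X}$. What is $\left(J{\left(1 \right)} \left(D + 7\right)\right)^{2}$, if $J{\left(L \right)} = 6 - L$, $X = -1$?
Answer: $\frac{24075}{16} + \frac{775 \sqrt{2}}{8} \approx 1641.7$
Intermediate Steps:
$D = \frac{3}{4} + \frac{\sqrt{2}}{4}$ ($D = \frac{3}{4} + \frac{\sqrt{3 - 1}}{4} = \frac{3}{4} + \frac{\sqrt{2}}{4} \approx 1.1036$)
$\left(J{\left(1 \right)} \left(D + 7\right)\right)^{2} = \left(\left(6 - 1\right) \left(\left(\frac{3}{4} + \frac{\sqrt{2}}{4}\right) + 7\right)\right)^{2} = \left(\left(6 - 1\right) \left(\frac{31}{4} + \frac{\sqrt{2}}{4}\right)\right)^{2} = \left(5 \left(\frac{31}{4} + \frac{\sqrt{2}}{4}\right)\right)^{2} = \left(\frac{155}{4} + \frac{5 \sqrt{2}}{4}\right)^{2}$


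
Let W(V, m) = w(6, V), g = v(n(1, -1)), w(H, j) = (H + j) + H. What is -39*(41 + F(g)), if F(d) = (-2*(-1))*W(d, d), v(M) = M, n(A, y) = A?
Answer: -2613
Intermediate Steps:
w(H, j) = j + 2*H
g = 1
W(V, m) = 12 + V (W(V, m) = V + 2*6 = V + 12 = 12 + V)
F(d) = 24 + 2*d (F(d) = (-2*(-1))*(12 + d) = 2*(12 + d) = 24 + 2*d)
-39*(41 + F(g)) = -39*(41 + (24 + 2*1)) = -39*(41 + (24 + 2)) = -39*(41 + 26) = -39*67 = -2613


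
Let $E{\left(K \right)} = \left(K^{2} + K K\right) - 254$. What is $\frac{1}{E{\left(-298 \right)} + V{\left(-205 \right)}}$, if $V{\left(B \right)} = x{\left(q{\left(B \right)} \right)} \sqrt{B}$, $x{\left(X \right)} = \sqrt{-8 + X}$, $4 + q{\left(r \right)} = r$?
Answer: $\frac{177354}{31454396831} + \frac{\sqrt{44485}}{31454396831} \approx 5.6452 \cdot 10^{-6}$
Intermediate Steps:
$q{\left(r \right)} = -4 + r$
$E{\left(K \right)} = -254 + 2 K^{2}$ ($E{\left(K \right)} = \left(K^{2} + K^{2}\right) - 254 = 2 K^{2} - 254 = -254 + 2 K^{2}$)
$V{\left(B \right)} = \sqrt{B} \sqrt{-12 + B}$ ($V{\left(B \right)} = \sqrt{-8 + \left(-4 + B\right)} \sqrt{B} = \sqrt{-12 + B} \sqrt{B} = \sqrt{B} \sqrt{-12 + B}$)
$\frac{1}{E{\left(-298 \right)} + V{\left(-205 \right)}} = \frac{1}{\left(-254 + 2 \left(-298\right)^{2}\right) + \sqrt{-205} \sqrt{-12 - 205}} = \frac{1}{\left(-254 + 2 \cdot 88804\right) + i \sqrt{205} \sqrt{-217}} = \frac{1}{\left(-254 + 177608\right) + i \sqrt{205} i \sqrt{217}} = \frac{1}{177354 - \sqrt{44485}}$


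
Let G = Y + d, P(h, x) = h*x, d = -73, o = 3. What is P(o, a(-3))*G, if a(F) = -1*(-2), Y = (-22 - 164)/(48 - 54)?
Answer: -252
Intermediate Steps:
Y = 31 (Y = -186/(-6) = -186*(-⅙) = 31)
a(F) = 2
G = -42 (G = 31 - 73 = -42)
P(o, a(-3))*G = (3*2)*(-42) = 6*(-42) = -252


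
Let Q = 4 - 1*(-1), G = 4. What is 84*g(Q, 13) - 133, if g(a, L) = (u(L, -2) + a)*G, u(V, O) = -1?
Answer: 1211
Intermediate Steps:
Q = 5 (Q = 4 + 1 = 5)
g(a, L) = -4 + 4*a (g(a, L) = (-1 + a)*4 = -4 + 4*a)
84*g(Q, 13) - 133 = 84*(-4 + 4*5) - 133 = 84*(-4 + 20) - 133 = 84*16 - 133 = 1344 - 133 = 1211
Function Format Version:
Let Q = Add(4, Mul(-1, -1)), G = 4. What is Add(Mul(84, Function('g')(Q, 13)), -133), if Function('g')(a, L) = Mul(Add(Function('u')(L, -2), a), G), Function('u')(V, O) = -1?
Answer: 1211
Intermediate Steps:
Q = 5 (Q = Add(4, 1) = 5)
Function('g')(a, L) = Add(-4, Mul(4, a)) (Function('g')(a, L) = Mul(Add(-1, a), 4) = Add(-4, Mul(4, a)))
Add(Mul(84, Function('g')(Q, 13)), -133) = Add(Mul(84, Add(-4, Mul(4, 5))), -133) = Add(Mul(84, Add(-4, 20)), -133) = Add(Mul(84, 16), -133) = Add(1344, -133) = 1211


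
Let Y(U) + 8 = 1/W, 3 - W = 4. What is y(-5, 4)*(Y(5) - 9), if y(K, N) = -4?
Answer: 72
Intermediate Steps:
W = -1 (W = 3 - 1*4 = 3 - 4 = -1)
Y(U) = -9 (Y(U) = -8 + 1/(-1) = -8 - 1 = -9)
y(-5, 4)*(Y(5) - 9) = -4*(-9 - 9) = -4*(-18) = 72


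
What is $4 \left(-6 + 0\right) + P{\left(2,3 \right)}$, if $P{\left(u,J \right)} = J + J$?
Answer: $-18$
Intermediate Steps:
$P{\left(u,J \right)} = 2 J$
$4 \left(-6 + 0\right) + P{\left(2,3 \right)} = 4 \left(-6 + 0\right) + 2 \cdot 3 = 4 \left(-6\right) + 6 = -24 + 6 = -18$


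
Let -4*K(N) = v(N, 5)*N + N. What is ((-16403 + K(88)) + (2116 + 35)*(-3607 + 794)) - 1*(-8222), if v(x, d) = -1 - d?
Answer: -6058834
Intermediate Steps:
K(N) = 5*N/4 (K(N) = -((-1 - 1*5)*N + N)/4 = -((-1 - 5)*N + N)/4 = -(-6*N + N)/4 = -(-5)*N/4 = 5*N/4)
((-16403 + K(88)) + (2116 + 35)*(-3607 + 794)) - 1*(-8222) = ((-16403 + (5/4)*88) + (2116 + 35)*(-3607 + 794)) - 1*(-8222) = ((-16403 + 110) + 2151*(-2813)) + 8222 = (-16293 - 6050763) + 8222 = -6067056 + 8222 = -6058834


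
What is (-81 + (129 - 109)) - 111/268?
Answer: -16459/268 ≈ -61.414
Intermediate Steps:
(-81 + (129 - 109)) - 111/268 = (-81 + 20) - 111*1/268 = -61 - 111/268 = -16459/268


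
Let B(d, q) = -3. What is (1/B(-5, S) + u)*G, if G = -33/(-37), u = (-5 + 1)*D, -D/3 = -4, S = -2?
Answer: -1595/37 ≈ -43.108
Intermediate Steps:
D = 12 (D = -3*(-4) = 12)
u = -48 (u = (-5 + 1)*12 = -4*12 = -48)
G = 33/37 (G = -33*(-1/37) = 33/37 ≈ 0.89189)
(1/B(-5, S) + u)*G = (1/(-3) - 48)*(33/37) = (-⅓ - 48)*(33/37) = -145/3*33/37 = -1595/37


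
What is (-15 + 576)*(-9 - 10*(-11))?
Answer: 56661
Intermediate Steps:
(-15 + 576)*(-9 - 10*(-11)) = 561*(-9 + 110) = 561*101 = 56661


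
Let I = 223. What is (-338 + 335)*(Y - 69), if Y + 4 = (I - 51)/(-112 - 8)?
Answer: 2233/10 ≈ 223.30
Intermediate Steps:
Y = -163/30 (Y = -4 + (223 - 51)/(-112 - 8) = -4 + 172/(-120) = -4 + 172*(-1/120) = -4 - 43/30 = -163/30 ≈ -5.4333)
(-338 + 335)*(Y - 69) = (-338 + 335)*(-163/30 - 69) = -3*(-2233/30) = 2233/10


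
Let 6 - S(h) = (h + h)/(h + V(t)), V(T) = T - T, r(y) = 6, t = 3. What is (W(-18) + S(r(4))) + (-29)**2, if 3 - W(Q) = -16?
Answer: 864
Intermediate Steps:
W(Q) = 19 (W(Q) = 3 - 1*(-16) = 3 + 16 = 19)
V(T) = 0
S(h) = 4 (S(h) = 6 - (h + h)/(h + 0) = 6 - 2*h/h = 6 - 1*2 = 6 - 2 = 4)
(W(-18) + S(r(4))) + (-29)**2 = (19 + 4) + (-29)**2 = 23 + 841 = 864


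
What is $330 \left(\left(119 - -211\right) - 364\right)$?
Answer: $-11220$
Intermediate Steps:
$330 \left(\left(119 - -211\right) - 364\right) = 330 \left(\left(119 + 211\right) - 364\right) = 330 \left(330 - 364\right) = 330 \left(-34\right) = -11220$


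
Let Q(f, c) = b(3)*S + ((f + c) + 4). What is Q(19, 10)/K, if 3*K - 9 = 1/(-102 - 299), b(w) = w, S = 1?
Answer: 10827/902 ≈ 12.003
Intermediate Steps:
Q(f, c) = 7 + c + f (Q(f, c) = 3*1 + ((f + c) + 4) = 3 + ((c + f) + 4) = 3 + (4 + c + f) = 7 + c + f)
K = 3608/1203 (K = 3 + 1/(3*(-102 - 299)) = 3 + (⅓)/(-401) = 3 + (⅓)*(-1/401) = 3 - 1/1203 = 3608/1203 ≈ 2.9992)
Q(19, 10)/K = (7 + 10 + 19)/(3608/1203) = 36*(1203/3608) = 10827/902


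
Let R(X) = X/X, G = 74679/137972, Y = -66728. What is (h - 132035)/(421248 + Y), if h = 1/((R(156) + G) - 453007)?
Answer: -8252460700754327/22158233556121560 ≈ -0.37243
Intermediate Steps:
G = 74679/137972 (G = 74679*(1/137972) = 74679/137972 ≈ 0.54126)
R(X) = 1
h = -137972/62502069153 (h = 1/((1 + 74679/137972) - 453007) = 1/(212651/137972 - 453007) = 1/(-62502069153/137972) = -137972/62502069153 ≈ -2.2075e-6)
(h - 132035)/(421248 + Y) = (-137972/62502069153 - 132035)/(421248 - 66728) = -8252460700754327/62502069153/354520 = -8252460700754327/62502069153*1/354520 = -8252460700754327/22158233556121560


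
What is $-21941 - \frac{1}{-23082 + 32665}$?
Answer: $- \frac{210260604}{9583} \approx -21941.0$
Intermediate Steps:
$-21941 - \frac{1}{-23082 + 32665} = -21941 - \frac{1}{9583} = - \frac{210260604}{9583}$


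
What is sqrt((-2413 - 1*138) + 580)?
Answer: 3*I*sqrt(219) ≈ 44.396*I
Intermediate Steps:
sqrt((-2413 - 1*138) + 580) = sqrt((-2413 - 138) + 580) = sqrt(-2551 + 580) = sqrt(-1971) = 3*I*sqrt(219)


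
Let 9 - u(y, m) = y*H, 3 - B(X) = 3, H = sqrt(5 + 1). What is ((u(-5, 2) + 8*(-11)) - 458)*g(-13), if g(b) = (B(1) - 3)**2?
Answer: -4833 + 45*sqrt(6) ≈ -4722.8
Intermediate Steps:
H = sqrt(6) ≈ 2.4495
B(X) = 0 (B(X) = 3 - 1*3 = 3 - 3 = 0)
u(y, m) = 9 - y*sqrt(6)
g(b) = 9 (g(b) = (0 - 3)**2 = (-3)**2 = 9)
((u(-5, 2) + 8*(-11)) - 458)*g(-13) = (((9 - 1*(-5)*sqrt(6)) + 8*(-11)) - 458)*9 = (((9 + 5*sqrt(6)) - 88) - 458)*9 = ((-79 + 5*sqrt(6)) - 458)*9 = (-537 + 5*sqrt(6))*9 = -4833 + 45*sqrt(6)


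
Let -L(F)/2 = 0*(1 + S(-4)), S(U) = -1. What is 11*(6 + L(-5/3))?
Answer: 66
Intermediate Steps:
L(F) = 0 (L(F) = -0*(1 - 1) = -0*0 = -2*0 = 0)
11*(6 + L(-5/3)) = 11*(6 + 0) = 11*6 = 66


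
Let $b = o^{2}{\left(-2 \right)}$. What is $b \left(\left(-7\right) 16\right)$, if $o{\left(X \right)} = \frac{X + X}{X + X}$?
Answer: $-112$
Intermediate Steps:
$o{\left(X \right)} = 1$ ($o{\left(X \right)} = \frac{2 X}{2 X} = 2 X \frac{1}{2 X} = 1$)
$b = 1$ ($b = 1^{2} = 1$)
$b \left(\left(-7\right) 16\right) = 1 \left(\left(-7\right) 16\right) = 1 \left(-112\right) = -112$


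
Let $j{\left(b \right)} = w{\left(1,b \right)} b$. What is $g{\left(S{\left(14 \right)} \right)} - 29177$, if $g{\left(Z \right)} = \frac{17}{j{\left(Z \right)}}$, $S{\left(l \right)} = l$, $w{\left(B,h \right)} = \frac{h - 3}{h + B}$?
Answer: $- \frac{4493003}{154} \approx -29175.0$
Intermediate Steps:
$w{\left(B,h \right)} = \frac{-3 + h}{B + h}$
$j{\left(b \right)} = \frac{b \left(-3 + b\right)}{1 + b}$ ($j{\left(b \right)} = \frac{-3 + b}{1 + b} b = \frac{b \left(-3 + b\right)}{1 + b}$)
$g{\left(Z \right)} = \frac{17 \left(1 + Z\right)}{Z \left(-3 + Z\right)}$ ($g{\left(Z \right)} = \frac{17}{Z \frac{1}{1 + Z} \left(-3 + Z\right)} = 17 \frac{1 + Z}{Z \left(-3 + Z\right)} = \frac{17 \left(1 + Z\right)}{Z \left(-3 + Z\right)}$)
$g{\left(S{\left(14 \right)} \right)} - 29177 = \frac{17 \left(1 + 14\right)}{14 \left(-3 + 14\right)} - 29177 = 17 \cdot \frac{1}{14} \cdot \frac{1}{11} \cdot 15 - 29177 = \frac{255}{154} - 29177 = - \frac{4493003}{154}$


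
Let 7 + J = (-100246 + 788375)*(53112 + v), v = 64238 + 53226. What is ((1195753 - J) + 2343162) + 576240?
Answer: -117374177142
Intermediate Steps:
v = 117464
J = 117378292297 (J = -7 + (-100246 + 788375)*(53112 + 117464) = -7 + 688129*170576 = -7 + 117378292304 = 117378292297)
((1195753 - J) + 2343162) + 576240 = ((1195753 - 1*117378292297) + 2343162) + 576240 = ((1195753 - 117378292297) + 2343162) + 576240 = (-117377096544 + 2343162) + 576240 = -117374753382 + 576240 = -117374177142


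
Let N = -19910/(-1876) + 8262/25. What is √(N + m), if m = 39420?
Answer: √874588977878/4690 ≈ 199.40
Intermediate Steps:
N = 7998631/23450 (N = -19910*(-1/1876) + 8262*(1/25) = 9955/938 + 8262/25 = 7998631/23450 ≈ 341.09)
√(N + m) = √(7998631/23450 + 39420) = √(932397631/23450) = √874588977878/4690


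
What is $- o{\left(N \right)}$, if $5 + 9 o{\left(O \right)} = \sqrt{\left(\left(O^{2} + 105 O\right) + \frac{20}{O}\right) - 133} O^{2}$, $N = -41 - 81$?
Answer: $\frac{5}{9} - \frac{244 \sqrt{7221851}}{9} \approx -72857.0$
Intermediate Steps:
$N = -122$ ($N = -41 - 81 = -122$)
$o{\left(O \right)} = - \frac{5}{9} + \frac{O^{2} \sqrt{-133 + O^{2} + \frac{20}{O} + 105 O}}{9}$ ($o{\left(O \right)} = - \frac{5}{9} + \frac{\sqrt{\left(\left(O^{2} + 105 O\right) + \frac{20}{O}\right) - 133} O^{2}}{9} = - \frac{5}{9} + \frac{\sqrt{\left(O^{2} + \frac{20}{O} + 105 O\right) - 133} O^{2}}{9} = - \frac{5}{9} + \frac{\sqrt{-133 + O^{2} + \frac{20}{O} + 105 O} O^{2}}{9} = - \frac{5}{9} + \frac{O^{2} \sqrt{-133 + O^{2} + \frac{20}{O} + 105 O}}{9}$)
$- o{\left(N \right)} = - (- \frac{5}{9} + \frac{\left(-122\right)^{2} \sqrt{\frac{20 - 122 \left(-133 + \left(-122\right)^{2} + 105 \left(-122\right)\right)}{-122}}}{9}) = - (- \frac{5}{9} + \frac{1}{9} \cdot 14884 \sqrt{- \frac{20 - 122 \left(-133 + 14884 - 12810\right)}{122}}) = - (- \frac{5}{9} + \frac{1}{9} \cdot 14884 \sqrt{- \frac{20 - 236802}{122}}) = - (- \frac{5}{9} + \frac{1}{9} \cdot 14884 \sqrt{\left(- \frac{1}{122}\right) \left(-236782\right)}) = - (- \frac{5}{9} + \frac{1}{9} \cdot 14884 \sqrt{\frac{118391}{61}}) = - (- \frac{5}{9} + \frac{1}{9} \cdot 14884 \frac{\sqrt{7221851}}{61}) = - (- \frac{5}{9} + \frac{244 \sqrt{7221851}}{9}) = \frac{5}{9} - \frac{244 \sqrt{7221851}}{9}$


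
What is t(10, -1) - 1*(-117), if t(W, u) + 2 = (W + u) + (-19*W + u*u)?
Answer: -65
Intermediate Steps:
t(W, u) = -2 + u + u**2 - 18*W (t(W, u) = -2 + ((W + u) + (-19*W + u*u)) = -2 + ((W + u) + (-19*W + u**2)) = -2 + ((W + u) + (u**2 - 19*W)) = -2 + (u + u**2 - 18*W) = -2 + u + u**2 - 18*W)
t(10, -1) - 1*(-117) = (-2 - 1 + (-1)**2 - 18*10) - 1*(-117) = (-2 - 1 + 1 - 180) + 117 = -182 + 117 = -65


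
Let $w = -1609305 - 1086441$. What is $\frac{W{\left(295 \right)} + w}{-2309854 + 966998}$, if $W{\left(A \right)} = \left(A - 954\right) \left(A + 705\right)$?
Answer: $\frac{1677373}{671428} \approx 2.4982$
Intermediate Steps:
$w = -2695746$
$W{\left(A \right)} = \left(-954 + A\right) \left(705 + A\right)$
$\frac{W{\left(295 \right)} + w}{-2309854 + 966998} = \frac{\left(-672570 + 295^{2} - 73455\right) - 2695746}{-2309854 + 966998} = \frac{\left(-672570 + 87025 - 73455\right) - 2695746}{-1342856} = \left(-659000 - 2695746\right) \left(- \frac{1}{1342856}\right) = \left(-3354746\right) \left(- \frac{1}{1342856}\right) = \frac{1677373}{671428}$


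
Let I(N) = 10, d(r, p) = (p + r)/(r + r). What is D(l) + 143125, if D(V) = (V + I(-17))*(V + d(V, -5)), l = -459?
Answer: 160185976/459 ≈ 3.4899e+5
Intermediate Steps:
d(r, p) = (p + r)/(2*r) (d(r, p) = (p + r)/((2*r)) = (p + r)*(1/(2*r)) = (p + r)/(2*r))
D(V) = (10 + V)*(V + (-5 + V)/(2*V)) (D(V) = (V + 10)*(V + (-5 + V)/(2*V)) = (10 + V)*(V + (-5 + V)/(2*V)))
D(l) + 143125 = (5/2 + (-459)**2 - 25/(-459) + (21/2)*(-459)) + 143125 = (5/2 + 210681 - 25*(-1/459) - 9639/2) + 143125 = (5/2 + 210681 + 25/459 - 9639/2) + 143125 = 94491601/459 + 143125 = 160185976/459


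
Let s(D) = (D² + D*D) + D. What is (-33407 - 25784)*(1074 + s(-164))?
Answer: -3237866082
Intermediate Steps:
s(D) = D + 2*D² (s(D) = (D² + D²) + D = 2*D² + D = D + 2*D²)
(-33407 - 25784)*(1074 + s(-164)) = (-33407 - 25784)*(1074 - 164*(1 + 2*(-164))) = -59191*(1074 - 164*(1 - 328)) = -59191*(1074 - 164*(-327)) = -59191*(1074 + 53628) = -59191*54702 = -3237866082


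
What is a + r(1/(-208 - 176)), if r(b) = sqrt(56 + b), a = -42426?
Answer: -42426 + sqrt(129018)/48 ≈ -42419.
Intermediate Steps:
a + r(1/(-208 - 176)) = -42426 + sqrt(56 + 1/(-208 - 176)) = -42426 + sqrt(56 + 1/(-384)) = -42426 + sqrt(56 - 1/384) = -42426 + sqrt(21503/384) = -42426 + sqrt(129018)/48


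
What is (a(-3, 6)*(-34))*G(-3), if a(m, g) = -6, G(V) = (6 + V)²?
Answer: 1836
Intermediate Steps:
(a(-3, 6)*(-34))*G(-3) = (-6*(-34))*(6 - 3)² = 204*3² = 204*9 = 1836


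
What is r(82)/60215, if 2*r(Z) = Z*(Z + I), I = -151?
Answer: -2829/60215 ≈ -0.046982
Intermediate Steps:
r(Z) = Z*(-151 + Z)/2 (r(Z) = (Z*(Z - 151))/2 = (Z*(-151 + Z))/2 = Z*(-151 + Z)/2)
r(82)/60215 = ((½)*82*(-151 + 82))/60215 = ((½)*82*(-69))*(1/60215) = -2829*1/60215 = -2829/60215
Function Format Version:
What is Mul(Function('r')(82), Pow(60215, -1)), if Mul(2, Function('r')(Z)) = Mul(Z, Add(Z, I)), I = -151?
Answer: Rational(-2829, 60215) ≈ -0.046982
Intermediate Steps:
Function('r')(Z) = Mul(Rational(1, 2), Z, Add(-151, Z)) (Function('r')(Z) = Mul(Rational(1, 2), Mul(Z, Add(Z, -151))) = Mul(Rational(1, 2), Mul(Z, Add(-151, Z))) = Mul(Rational(1, 2), Z, Add(-151, Z)))
Mul(Function('r')(82), Pow(60215, -1)) = Mul(Mul(Rational(1, 2), 82, Add(-151, 82)), Pow(60215, -1)) = Mul(Mul(Rational(1, 2), 82, -69), Rational(1, 60215)) = Mul(-2829, Rational(1, 60215)) = Rational(-2829, 60215)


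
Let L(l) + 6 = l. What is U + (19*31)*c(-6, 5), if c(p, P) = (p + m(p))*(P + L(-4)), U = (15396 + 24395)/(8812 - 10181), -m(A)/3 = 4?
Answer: 72530899/1369 ≈ 52981.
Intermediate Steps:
m(A) = -12 (m(A) = -3*4 = -12)
U = -39791/1369 (U = 39791/(-1369) = 39791*(-1/1369) = -39791/1369 ≈ -29.066)
L(l) = -6 + l
c(p, P) = (-12 + p)*(-10 + P) (c(p, P) = (p - 12)*(P + (-6 - 4)) = (-12 + p)*(P - 10) = (-12 + p)*(-10 + P))
U + (19*31)*c(-6, 5) = -39791/1369 + (19*31)*(120 - 12*5 - 10*(-6) + 5*(-6)) = -39791/1369 + 589*(120 - 60 + 60 - 30) = -39791/1369 + 589*90 = -39791/1369 + 53010 = 72530899/1369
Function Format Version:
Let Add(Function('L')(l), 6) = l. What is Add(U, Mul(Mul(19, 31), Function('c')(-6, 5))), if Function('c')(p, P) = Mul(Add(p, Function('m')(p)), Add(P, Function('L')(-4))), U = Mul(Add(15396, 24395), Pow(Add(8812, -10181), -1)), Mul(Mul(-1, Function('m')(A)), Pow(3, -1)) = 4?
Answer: Rational(72530899, 1369) ≈ 52981.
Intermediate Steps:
Function('m')(A) = -12 (Function('m')(A) = Mul(-3, 4) = -12)
U = Rational(-39791, 1369) (U = Mul(39791, Pow(-1369, -1)) = Mul(39791, Rational(-1, 1369)) = Rational(-39791, 1369) ≈ -29.066)
Function('L')(l) = Add(-6, l)
Function('c')(p, P) = Mul(Add(-12, p), Add(-10, P)) (Function('c')(p, P) = Mul(Add(p, -12), Add(P, Add(-6, -4))) = Mul(Add(-12, p), Add(P, -10)) = Mul(Add(-12, p), Add(-10, P)))
Add(U, Mul(Mul(19, 31), Function('c')(-6, 5))) = Add(Rational(-39791, 1369), Mul(Mul(19, 31), Add(120, Mul(-12, 5), Mul(-10, -6), Mul(5, -6)))) = Add(Rational(-39791, 1369), Mul(589, Add(120, -60, 60, -30))) = Add(Rational(-39791, 1369), Mul(589, 90)) = Add(Rational(-39791, 1369), 53010) = Rational(72530899, 1369)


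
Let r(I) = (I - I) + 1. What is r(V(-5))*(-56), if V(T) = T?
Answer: -56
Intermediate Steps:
r(I) = 1 (r(I) = 0 + 1 = 1)
r(V(-5))*(-56) = 1*(-56) = -56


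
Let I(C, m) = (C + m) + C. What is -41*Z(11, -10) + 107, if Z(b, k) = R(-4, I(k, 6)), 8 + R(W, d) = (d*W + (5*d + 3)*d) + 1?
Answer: -40360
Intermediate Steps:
I(C, m) = m + 2*C
R(W, d) = -7 + W*d + d*(3 + 5*d) (R(W, d) = -8 + ((d*W + (5*d + 3)*d) + 1) = -8 + ((W*d + (3 + 5*d)*d) + 1) = -8 + ((W*d + d*(3 + 5*d)) + 1) = -8 + (1 + W*d + d*(3 + 5*d)) = -7 + W*d + d*(3 + 5*d))
Z(b, k) = -13 - 2*k + 5*(6 + 2*k)² (Z(b, k) = -7 + 3*(6 + 2*k) + 5*(6 + 2*k)² - 4*(6 + 2*k) = -7 + (18 + 6*k) + 5*(6 + 2*k)² + (-24 - 8*k) = -13 - 2*k + 5*(6 + 2*k)²)
-41*Z(11, -10) + 107 = -41*(167 + 20*(-10)² + 118*(-10)) + 107 = -41*(167 + 20*100 - 1180) + 107 = -41*(167 + 2000 - 1180) + 107 = -41*987 + 107 = -40467 + 107 = -40360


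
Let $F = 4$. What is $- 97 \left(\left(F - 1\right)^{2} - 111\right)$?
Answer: $9894$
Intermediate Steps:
$- 97 \left(\left(F - 1\right)^{2} - 111\right) = - 97 \left(\left(4 - 1\right)^{2} - 111\right) = - 97 \left(3^{2} - 111\right) = - 97 \left(9 - 111\right) = \left(-97\right) \left(-102\right) = 9894$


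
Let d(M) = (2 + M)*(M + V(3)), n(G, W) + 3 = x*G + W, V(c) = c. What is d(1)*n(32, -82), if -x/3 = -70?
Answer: 79620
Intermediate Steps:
x = 210 (x = -3*(-70) = 210)
n(G, W) = -3 + W + 210*G (n(G, W) = -3 + (210*G + W) = -3 + (W + 210*G) = -3 + W + 210*G)
d(M) = (2 + M)*(3 + M) (d(M) = (2 + M)*(M + 3) = (2 + M)*(3 + M))
d(1)*n(32, -82) = (6 + 1² + 5*1)*(-3 - 82 + 210*32) = (6 + 1 + 5)*(-3 - 82 + 6720) = 12*6635 = 79620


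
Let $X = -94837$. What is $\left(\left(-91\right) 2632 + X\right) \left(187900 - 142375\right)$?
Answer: $-15221238225$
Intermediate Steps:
$\left(\left(-91\right) 2632 + X\right) \left(187900 - 142375\right) = \left(\left(-91\right) 2632 - 94837\right) \left(187900 - 142375\right) = \left(-239512 - 94837\right) 45525 = \left(-334349\right) 45525 = -15221238225$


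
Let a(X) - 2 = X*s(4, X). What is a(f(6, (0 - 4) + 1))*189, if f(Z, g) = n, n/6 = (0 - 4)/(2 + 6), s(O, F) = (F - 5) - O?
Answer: 7182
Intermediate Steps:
s(O, F) = -5 + F - O (s(O, F) = (-5 + F) - O = -5 + F - O)
n = -3 (n = 6*((0 - 4)/(2 + 6)) = 6*(-4/8) = 6*(-4*1/8) = 6*(-1/2) = -3)
f(Z, g) = -3
a(X) = 2 + X*(-9 + X) (a(X) = 2 + X*(-5 + X - 1*4) = 2 + X*(-5 + X - 4) = 2 + X*(-9 + X))
a(f(6, (0 - 4) + 1))*189 = (2 - 3*(-9 - 3))*189 = (2 - 3*(-12))*189 = (2 + 36)*189 = 38*189 = 7182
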